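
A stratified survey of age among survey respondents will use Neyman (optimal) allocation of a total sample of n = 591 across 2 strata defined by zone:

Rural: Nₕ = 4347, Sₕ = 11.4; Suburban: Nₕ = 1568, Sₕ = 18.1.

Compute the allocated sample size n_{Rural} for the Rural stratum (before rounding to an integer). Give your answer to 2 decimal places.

375.79

Neyman allocation: nₕ = n·NₕSₕ / Σⱼ NⱼSⱼ.
Σ NⱼSⱼ = 4347·11.4 + 1568·18.1 = 77936.6.
n_{Rural} = 591·4347·11.4 / 77936.6 = 375.79.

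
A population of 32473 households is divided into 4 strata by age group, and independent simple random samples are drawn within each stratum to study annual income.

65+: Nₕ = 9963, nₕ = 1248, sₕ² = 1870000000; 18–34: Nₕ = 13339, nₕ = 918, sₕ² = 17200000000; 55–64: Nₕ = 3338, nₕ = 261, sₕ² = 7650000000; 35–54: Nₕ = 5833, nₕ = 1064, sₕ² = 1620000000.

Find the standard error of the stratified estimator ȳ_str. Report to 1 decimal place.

1842.0

Var(ȳ_str) = Σₕ Wₕ²(1 − fₕ)sₕ²/nₕ with Wₕ = Nₕ/N, N = 32473.
65+: Wₕ = 0.30680873; term = 0.30680873²·(1 − 0.12526347)·1870000000/1248 = 123378.57.
18–34: Wₕ = 0.41077203; term = 0.41077203²·(1 − 0.06882075)·17200000000/918 = 2.9438846 × 10^6.
55–64: Wₕ = 0.10279309; term = 0.10279309²·(1 − 0.07819053)·7650000000/261 = 285489.36.
35–54: Wₕ = 0.17962615; term = 0.17962615²·(1 − 0.18241042)·1620000000/1064 = 40165.008.
Sum = 3.3929175 × 10^6.
SE = √(3.3929175 × 10^6) = 1842.0.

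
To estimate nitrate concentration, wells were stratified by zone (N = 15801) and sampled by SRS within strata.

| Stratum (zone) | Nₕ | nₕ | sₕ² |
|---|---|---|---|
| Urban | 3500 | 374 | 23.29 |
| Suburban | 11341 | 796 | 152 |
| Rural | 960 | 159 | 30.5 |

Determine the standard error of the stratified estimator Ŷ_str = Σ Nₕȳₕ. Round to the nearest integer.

4865

Var(Ŷ_str) = Σₕ Nₕ²(1 − fₕ)sₕ²/nₕ.
Urban: 3500²·(1 − 374/3500)·23.29/374 = 681325.91.
Suburban: 11341²·(1 − 796/11341)·152/796 = 2.2836443 × 10^7.
Rural: 960²·(1 − 159/960)·30.5/159 = 147504.91.
Sum = 2.3665274 × 10^7.
SE = √(2.3665274 × 10^7) = 4865.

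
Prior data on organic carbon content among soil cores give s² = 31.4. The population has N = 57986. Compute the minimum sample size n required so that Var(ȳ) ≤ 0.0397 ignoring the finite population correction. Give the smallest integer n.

Without fpc, n₀ = s²/D = 31.4/0.0397 = 790.9320.
Rounding up, n = 791.

791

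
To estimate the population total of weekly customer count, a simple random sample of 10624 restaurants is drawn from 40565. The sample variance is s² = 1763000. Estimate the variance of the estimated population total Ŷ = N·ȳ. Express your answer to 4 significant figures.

Var(Ŷ) = N²·Var(ȳ) = N²·(1 − n/N)·s²/n.
f = 10624/40565 = 0.26190065; Var(ȳ) = 0.73809935·1763000/10624 = 122.48392.
Var(Ŷ) = 40565² · 122.48392 = 2.0154965 × 10^11.

2.015 × 10^11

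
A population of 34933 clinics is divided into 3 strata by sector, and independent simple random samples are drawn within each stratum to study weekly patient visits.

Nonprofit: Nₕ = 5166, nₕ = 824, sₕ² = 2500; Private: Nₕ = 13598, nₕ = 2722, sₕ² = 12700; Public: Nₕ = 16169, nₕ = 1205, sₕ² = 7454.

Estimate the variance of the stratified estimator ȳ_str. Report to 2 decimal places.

1.85

Var(ȳ_str) = Σₕ Wₕ²(1 − fₕ)sₕ²/nₕ with Wₕ = Nₕ/N, N = 34933.
Nonprofit: Wₕ = 0.14788309; term = 0.14788309²·(1 − 0.15950445)·2500/824 = 0.055768023.
Private: Wₕ = 0.38925944; term = 0.38925944²·(1 − 0.20017650)·12700/2722 = 0.56544201.
Public: Wₕ = 0.46285747; term = 0.46285747²·(1 − 0.07452533)·7454/1205 = 1.2264827.
Sum = 1.8476927.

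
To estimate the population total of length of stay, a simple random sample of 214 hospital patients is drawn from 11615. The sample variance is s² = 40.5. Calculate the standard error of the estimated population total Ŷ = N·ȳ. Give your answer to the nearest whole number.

5006

Var(Ŷ) = N²·Var(ȳ) = N²·(1 − n/N)·s²/n.
f = 214/11615 = 0.01842445; Var(ȳ) = 0.98157555·40.5/214 = 0.18576547.
Var(Ŷ) = 11615² · 0.18576547 = 2.506129 × 10^7.
SE(Ŷ) = √(2.506129 × 10^7) = 5006.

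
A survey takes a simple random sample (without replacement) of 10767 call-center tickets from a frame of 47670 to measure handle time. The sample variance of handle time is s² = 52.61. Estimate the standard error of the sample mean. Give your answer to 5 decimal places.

0.06150

Under SRS without replacement, Var(ȳ) = (1 − f)·s²/n with f = n/N = 10767/47670 = 0.22586532.
Var(ȳ) = (1 − 0.22586532)·52.61/10767 = 0.77413468·0.0048862264 = 0.0037825973.
SE(ȳ) = √(0.0037825973) = 0.06150.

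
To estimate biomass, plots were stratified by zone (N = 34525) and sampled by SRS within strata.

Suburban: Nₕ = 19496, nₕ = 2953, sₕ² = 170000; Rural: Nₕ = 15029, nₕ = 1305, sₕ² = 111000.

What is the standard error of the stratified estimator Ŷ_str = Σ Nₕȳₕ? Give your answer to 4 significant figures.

190000

Var(Ŷ_str) = Σₕ Nₕ²(1 − fₕ)sₕ²/nₕ.
Suburban: 19496²·(1 − 2953/19496)·170000/2953 = 1.8567151 × 10^10.
Rural: 15029²·(1 − 1305/15029)·111000/1305 = 1.7543784 × 10^10.
Sum = 3.6110935 × 10^10.
SE = √(3.6110935 × 10^10) = 190000.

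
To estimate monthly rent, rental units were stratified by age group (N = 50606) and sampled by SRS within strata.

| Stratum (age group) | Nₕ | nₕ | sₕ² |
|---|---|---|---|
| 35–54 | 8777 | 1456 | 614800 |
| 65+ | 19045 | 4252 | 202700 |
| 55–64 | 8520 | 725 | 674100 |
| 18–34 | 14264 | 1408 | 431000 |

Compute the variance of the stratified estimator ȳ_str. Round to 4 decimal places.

Var(ȳ_str) = Σₕ Wₕ²(1 − fₕ)sₕ²/nₕ with Wₕ = Nₕ/N, N = 50606.
35–54: Wₕ = 0.17343793; term = 0.17343793²·(1 − 0.16588812)·614800/1456 = 10.59461.
65+: Wₕ = 0.37633877; term = 0.37633877²·(1 − 0.22326070)·202700/4252 = 5.2443746.
55–64: Wₕ = 0.16835948; term = 0.16835948²·(1 − 0.08509390)·674100/725 = 24.112265.
18–34: Wₕ = 0.28186381; term = 0.28186381²·(1 − 0.09871004)·431000/1408 = 21.918851.
Sum = 61.870101.

61.8701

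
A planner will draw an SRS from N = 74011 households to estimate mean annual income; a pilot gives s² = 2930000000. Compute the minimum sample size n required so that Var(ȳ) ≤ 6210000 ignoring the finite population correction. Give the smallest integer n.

472

Without fpc, n₀ = s²/D = 2930000000/6210000 = 471.8196.
Rounding up, n = 472.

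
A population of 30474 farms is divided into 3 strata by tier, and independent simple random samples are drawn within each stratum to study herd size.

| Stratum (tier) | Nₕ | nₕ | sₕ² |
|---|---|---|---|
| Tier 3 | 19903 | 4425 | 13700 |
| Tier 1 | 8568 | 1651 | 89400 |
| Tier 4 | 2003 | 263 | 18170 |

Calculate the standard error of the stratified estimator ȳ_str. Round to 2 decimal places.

Var(ȳ_str) = Σₕ Wₕ²(1 − fₕ)sₕ²/nₕ with Wₕ = Nₕ/N, N = 30474.
Tier 3: Wₕ = 0.65311413; term = 0.65311413²·(1 − 0.22232829)·13700/4425 = 1.0270267.
Tier 1: Wₕ = 0.28115771; term = 0.28115771²·(1 − 0.19269374)·89400/1651 = 3.4556421.
Tier 4: Wₕ = 0.06572816; term = 0.06572816²·(1 − 0.13130305)·18170/263 = 0.25928085.
Sum = 4.7419497.
SE = √(4.7419497) = 2.18.

2.18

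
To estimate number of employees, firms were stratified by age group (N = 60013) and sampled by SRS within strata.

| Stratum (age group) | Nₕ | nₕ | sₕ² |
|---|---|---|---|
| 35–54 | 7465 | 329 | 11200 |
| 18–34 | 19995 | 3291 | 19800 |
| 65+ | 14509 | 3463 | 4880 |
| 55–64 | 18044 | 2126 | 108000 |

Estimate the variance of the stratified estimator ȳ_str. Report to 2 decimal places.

Var(ȳ_str) = Σₕ Wₕ²(1 − fₕ)sₕ²/nₕ with Wₕ = Nₕ/N, N = 60013.
35–54: Wₕ = 0.12438972; term = 0.12438972²·(1 − 0.04407234)·11200/329 = 0.50351928.
18–34: Wₕ = 0.33317781; term = 0.33317781²·(1 − 0.16459115)·19800/3291 = 0.55794132.
65+: Wₕ = 0.24176428; term = 0.24176428²·(1 − 0.23867944)·4880/3463 = 0.062707455.
55–64: Wₕ = 0.30066819; term = 0.30066819²·(1 − 0.11782310)·108000/2126 = 4.0512695.
Sum = 5.1754376.

5.18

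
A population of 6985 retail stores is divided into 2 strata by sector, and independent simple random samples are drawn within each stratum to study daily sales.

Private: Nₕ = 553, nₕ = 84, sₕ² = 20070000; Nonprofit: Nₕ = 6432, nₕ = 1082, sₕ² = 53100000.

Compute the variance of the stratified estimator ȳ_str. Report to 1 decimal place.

Var(ȳ_str) = Σₕ Wₕ²(1 − fₕ)sₕ²/nₕ with Wₕ = Nₕ/N, N = 6985.
Private: Wₕ = 0.07916965; term = 0.07916965²·(1 − 0.15189873)·20070000/84 = 1270.0863.
Nonprofit: Wₕ = 0.92083035; term = 0.92083035²·(1 − 0.16822139)·53100000/1082 = 34612.603.
Sum = 35882.689.

35882.7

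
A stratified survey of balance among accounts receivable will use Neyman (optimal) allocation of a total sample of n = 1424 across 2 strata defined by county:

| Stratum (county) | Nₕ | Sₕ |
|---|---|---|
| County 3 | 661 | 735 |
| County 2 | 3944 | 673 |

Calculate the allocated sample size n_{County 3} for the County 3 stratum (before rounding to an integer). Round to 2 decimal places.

Neyman allocation: nₕ = n·NₕSₕ / Σⱼ NⱼSⱼ.
Σ NⱼSⱼ = 661·735 + 3944·673 = 3.140147 × 10^6.
n_{County 3} = 1424·661·735 / (3.140147 × 10^6) = 220.32.

220.32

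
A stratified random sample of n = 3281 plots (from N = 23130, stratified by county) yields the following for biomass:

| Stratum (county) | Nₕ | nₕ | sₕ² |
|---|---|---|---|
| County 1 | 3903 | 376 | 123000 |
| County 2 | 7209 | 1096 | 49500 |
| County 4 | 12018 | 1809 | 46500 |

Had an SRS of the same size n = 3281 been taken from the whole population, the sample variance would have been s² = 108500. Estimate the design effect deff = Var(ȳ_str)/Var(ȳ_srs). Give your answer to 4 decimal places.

Var(ȳ_str) = Σ Wₕ²(1−fₕ)sₕ²/nₕ with Wₕ = Nₕ/23130:
  County 1: (3903/23130)²·(1−376/3903)·123000/376 = 8.4172458
  County 2: (7209/23130)²·(1−1096/7209)·49500/1096 = 3.7202558
  County 4: (12018/23130)²·(1−1809/12018)·46500/1809 = 5.8949283
  → Var(ȳ_str) = 18.03243.
Var(ȳ_srs) = (1 − 3281/23130)·108500/3281 = 28.378309.
deff = 18.03243 / 28.378309 = 0.6354.

0.6354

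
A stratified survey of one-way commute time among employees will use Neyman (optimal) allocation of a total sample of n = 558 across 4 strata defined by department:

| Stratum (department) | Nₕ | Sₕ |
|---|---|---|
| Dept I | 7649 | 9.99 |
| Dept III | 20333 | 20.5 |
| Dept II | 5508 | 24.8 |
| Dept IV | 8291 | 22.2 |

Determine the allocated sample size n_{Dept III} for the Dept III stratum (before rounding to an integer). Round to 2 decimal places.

285.77

Neyman allocation: nₕ = n·NₕSₕ / Σⱼ NⱼSⱼ.
Σ NⱼSⱼ = 7649·9.99 + 20333·20.5 + 5508·24.8 + 8291·22.2 = 813898.61.
n_{Dept III} = 558·20333·20.5 / 813898.61 = 285.77.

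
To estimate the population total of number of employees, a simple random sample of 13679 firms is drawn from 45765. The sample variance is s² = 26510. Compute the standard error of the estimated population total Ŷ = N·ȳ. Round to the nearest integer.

Var(Ŷ) = N²·Var(ȳ) = N²·(1 − n/N)·s²/n.
f = 13679/45765 = 0.29889654; Var(ȳ) = 0.70110346·26510/13679 = 1.3587435.
Var(Ŷ) = 45765² · 1.3587435 = 2.8458002 × 10^9.
SE(Ŷ) = √(2.8458002 × 10^9) = 53346.

53346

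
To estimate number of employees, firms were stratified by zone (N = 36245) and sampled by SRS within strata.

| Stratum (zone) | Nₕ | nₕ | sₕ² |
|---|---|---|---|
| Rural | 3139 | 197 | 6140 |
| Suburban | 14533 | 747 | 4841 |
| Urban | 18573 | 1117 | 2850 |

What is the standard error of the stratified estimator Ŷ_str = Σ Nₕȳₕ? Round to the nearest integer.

Var(Ŷ_str) = Σₕ Nₕ²(1 − fₕ)sₕ²/nₕ.
Rural: 3139²·(1 − 197/3139)·6140/197 = 2.8783005 × 10^8.
Suburban: 14533²·(1 − 747/14533)·4841/747 = 1.2983986 × 10^9.
Urban: 18573²·(1 − 1117/18573)·2850/1117 = 8.2721515 × 10^8.
Sum = 2.4134438 × 10^9.
SE = √(2.4134438 × 10^9) = 49127.

49127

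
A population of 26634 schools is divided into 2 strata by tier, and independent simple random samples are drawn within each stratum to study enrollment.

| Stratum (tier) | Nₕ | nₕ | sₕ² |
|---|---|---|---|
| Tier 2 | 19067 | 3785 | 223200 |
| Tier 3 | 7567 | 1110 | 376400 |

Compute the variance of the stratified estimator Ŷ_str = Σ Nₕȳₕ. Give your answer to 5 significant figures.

Var(Ŷ_str) = Σₕ Nₕ²(1 − fₕ)sₕ²/nₕ.
Tier 2: 19067²·(1 − 3785/19067)·223200/3785 = 1.7182679 × 10^10.
Tier 3: 7567²·(1 − 1110/7567)·376400/1110 = 1.6568422 × 10^10.
Sum = 3.3751101 × 10^10.

3.3751 × 10^10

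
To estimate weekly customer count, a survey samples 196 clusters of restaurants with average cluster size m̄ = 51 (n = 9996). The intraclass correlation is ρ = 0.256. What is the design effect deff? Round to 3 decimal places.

13.800

deff = 1 + (51 − 1)·0.256 = 1 + 12.8 = 13.8.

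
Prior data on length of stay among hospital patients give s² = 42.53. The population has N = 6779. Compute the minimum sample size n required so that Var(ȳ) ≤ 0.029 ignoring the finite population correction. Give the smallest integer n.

1467

Without fpc, n₀ = s²/D = 42.53/0.029 = 1466.5517.
Rounding up, n = 1467.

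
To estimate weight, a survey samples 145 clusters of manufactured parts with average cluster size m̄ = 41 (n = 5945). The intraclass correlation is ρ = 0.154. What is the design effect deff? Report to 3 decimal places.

7.160

deff = 1 + (41 − 1)·0.154 = 1 + 6.16 = 7.16.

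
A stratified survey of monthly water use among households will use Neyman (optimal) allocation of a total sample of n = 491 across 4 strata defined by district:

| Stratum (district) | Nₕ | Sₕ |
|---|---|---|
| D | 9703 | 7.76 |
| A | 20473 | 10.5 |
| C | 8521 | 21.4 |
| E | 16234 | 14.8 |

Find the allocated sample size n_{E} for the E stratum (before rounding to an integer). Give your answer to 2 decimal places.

165.48

Neyman allocation: nₕ = n·NₕSₕ / Σⱼ NⱼSⱼ.
Σ NⱼSⱼ = 9703·7.76 + 20473·10.5 + 8521·21.4 + 16234·14.8 = 712874.38.
n_{E} = 491·16234·14.8 / 712874.38 = 165.48.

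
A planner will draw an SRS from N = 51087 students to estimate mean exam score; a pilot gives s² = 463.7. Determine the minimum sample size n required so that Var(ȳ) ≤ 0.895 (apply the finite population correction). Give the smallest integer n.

513

Without fpc, n₀ = s²/D = 463.7/0.895 = 518.1006.
With fpc, (1 − n/N)·s²/n ≤ D requires n ≥ n₀/(1 + n₀/N) = 518.1006/(1 + 518.1006/51087) = 512.8990.
Rounding up, n = 513.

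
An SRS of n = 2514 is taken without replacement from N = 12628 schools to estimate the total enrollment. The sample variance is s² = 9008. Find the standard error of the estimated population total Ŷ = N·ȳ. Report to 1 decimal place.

Var(Ŷ) = N²·Var(ȳ) = N²·(1 − n/N)·s²/n.
f = 2514/12628 = 0.19908141; Var(ȳ) = 0.80091859·9008/2514 = 2.869799.
Var(Ŷ) = 12628² · 2.869799 = 4.5763647 × 10^8.
SE(Ŷ) = √(4.5763647 × 10^8) = 21392.4.

21392.4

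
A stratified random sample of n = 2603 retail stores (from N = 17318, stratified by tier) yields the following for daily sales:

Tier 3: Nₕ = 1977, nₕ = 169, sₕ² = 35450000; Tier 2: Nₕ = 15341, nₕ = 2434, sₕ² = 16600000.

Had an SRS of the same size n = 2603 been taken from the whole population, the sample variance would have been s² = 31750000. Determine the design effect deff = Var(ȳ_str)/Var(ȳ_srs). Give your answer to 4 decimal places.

Var(ȳ_str) = Σ Wₕ²(1−fₕ)sₕ²/nₕ with Wₕ = Nₕ/17318:
  Tier 3: (1977/17318)²·(1−169/1977)·35450000/169 = 2499.9951
  Tier 2: (15341/17318)²·(1−2434/15341)·16600000/2434 = 4502.6794
  → Var(ȳ_str) = 7002.6745.
Var(ȳ_srs) = (1 − 2603/17318)·31750000/2603 = 10364.112.
deff = 7002.6745 / 10364.112 = 0.6757.

0.6757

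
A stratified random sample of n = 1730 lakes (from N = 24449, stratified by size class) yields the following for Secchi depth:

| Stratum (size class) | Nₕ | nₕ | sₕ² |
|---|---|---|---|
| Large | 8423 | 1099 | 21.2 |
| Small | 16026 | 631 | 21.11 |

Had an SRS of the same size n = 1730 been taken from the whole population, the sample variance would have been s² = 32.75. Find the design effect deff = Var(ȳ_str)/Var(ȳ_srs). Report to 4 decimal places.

0.8981

Var(ȳ_str) = Σ Wₕ²(1−fₕ)sₕ²/nₕ with Wₕ = Nₕ/24449:
  Large: (8423/24449)²·(1−1099/8423)·21.2/1099 = 0.0019908159
  Small: (16026/24449)²·(1−631/16026)·21.11/631 = 0.013808341
  → Var(ȳ_str) = 0.015799157.
Var(ȳ_srs) = (1 − 1730/24449)·32.75/1730 = 0.017591113.
deff = 0.015799157 / 0.017591113 = 0.8981.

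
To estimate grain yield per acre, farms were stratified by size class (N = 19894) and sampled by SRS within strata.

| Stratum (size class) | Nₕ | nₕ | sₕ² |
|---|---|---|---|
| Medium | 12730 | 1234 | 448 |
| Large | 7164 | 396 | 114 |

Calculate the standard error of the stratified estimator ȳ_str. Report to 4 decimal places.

Var(ȳ_str) = Σₕ Wₕ²(1 − fₕ)sₕ²/nₕ with Wₕ = Nₕ/N, N = 19894.
Medium: Wₕ = 0.63989142; term = 0.63989142²·(1 − 0.09693637)·448/1234 = 0.13424366.
Large: Wₕ = 0.36010858; term = 0.36010858²·(1 − 0.05527638)·114/396 = 0.035268043.
Sum = 0.1695117.
SE = √(0.1695117) = 0.4117.

0.4117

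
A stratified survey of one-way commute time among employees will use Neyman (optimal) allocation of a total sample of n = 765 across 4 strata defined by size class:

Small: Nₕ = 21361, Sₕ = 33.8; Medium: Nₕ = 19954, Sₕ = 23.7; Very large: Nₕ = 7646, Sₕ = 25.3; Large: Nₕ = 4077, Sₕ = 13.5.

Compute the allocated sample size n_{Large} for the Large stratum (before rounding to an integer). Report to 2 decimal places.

29.17

Neyman allocation: nₕ = n·NₕSₕ / Σⱼ NⱼSⱼ.
Σ NⱼSⱼ = 21361·33.8 + 19954·23.7 + 7646·25.3 + 4077·13.5 = 1.4433949 × 10^6.
n_{Large} = 765·4077·13.5 / (1.4433949 × 10^6) = 29.17.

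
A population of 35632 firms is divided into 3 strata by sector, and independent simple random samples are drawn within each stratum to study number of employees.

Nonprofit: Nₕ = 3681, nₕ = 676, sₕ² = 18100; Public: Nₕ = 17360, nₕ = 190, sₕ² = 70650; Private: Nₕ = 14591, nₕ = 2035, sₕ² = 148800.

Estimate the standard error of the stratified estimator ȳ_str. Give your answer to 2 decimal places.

9.90

Var(ȳ_str) = Σₕ Wₕ²(1 − fₕ)sₕ²/nₕ with Wₕ = Nₕ/N, N = 35632.
Nonprofit: Wₕ = 0.10330602; term = 0.10330602²·(1 − 0.18364575)·18100/676 = 0.23327155.
Public: Wₕ = 0.48720251; term = 0.48720251²·(1 − 0.01094470)·70650/190 = 87.296771.
Private: Wₕ = 0.40949147; term = 0.40949147²·(1 − 0.13946954)·148800/2035 = 10.551021.
Sum = 98.081064.
SE = √(98.081064) = 9.90.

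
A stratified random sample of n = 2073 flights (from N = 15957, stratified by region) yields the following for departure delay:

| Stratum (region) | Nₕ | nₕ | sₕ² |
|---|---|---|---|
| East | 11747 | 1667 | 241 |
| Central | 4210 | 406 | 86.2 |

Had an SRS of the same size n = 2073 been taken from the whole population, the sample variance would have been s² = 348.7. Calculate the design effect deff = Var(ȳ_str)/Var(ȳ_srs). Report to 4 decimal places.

Var(ȳ_str) = Σ Wₕ²(1−fₕ)sₕ²/nₕ with Wₕ = Nₕ/15957:
  East: (11747/15957)²·(1−1667/11747)·241/1667 = 0.067230517
  Central: (4210/15957)²·(1−406/4210)·86.2/406 = 0.013353692
  → Var(ȳ_str) = 0.080584209.
Var(ȳ_srs) = (1 − 2073/15957)·348.7/2073 = 0.14635784.
deff = 0.080584209 / 0.14635784 = 0.5506.

0.5506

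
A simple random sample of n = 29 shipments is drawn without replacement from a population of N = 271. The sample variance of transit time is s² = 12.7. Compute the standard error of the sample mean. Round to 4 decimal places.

0.6254

Under SRS without replacement, Var(ȳ) = (1 − f)·s²/n with f = n/N = 29/271 = 0.10701107.
Var(ȳ) = (1 − 0.10701107)·12.7/29 = 0.89298893·0.43793103 = 0.39106757.
SE(ȳ) = √(0.39106757) = 0.6254.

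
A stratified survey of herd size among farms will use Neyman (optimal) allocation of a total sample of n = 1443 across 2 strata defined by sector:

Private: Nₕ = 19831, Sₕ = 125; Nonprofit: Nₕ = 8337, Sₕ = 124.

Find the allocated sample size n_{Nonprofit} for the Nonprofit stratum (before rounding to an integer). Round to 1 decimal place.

424.7

Neyman allocation: nₕ = n·NₕSₕ / Σⱼ NⱼSⱼ.
Σ NⱼSⱼ = 19831·125 + 8337·124 = 3.512663 × 10^6.
n_{Nonprofit} = 1443·8337·124 / (3.512663 × 10^6) = 424.7.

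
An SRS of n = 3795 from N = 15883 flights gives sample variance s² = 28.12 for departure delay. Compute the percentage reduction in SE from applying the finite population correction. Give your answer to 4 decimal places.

12.7609

f = n/N = 3795/15883 = 0.23893471.
SE_no-fpc = √(s²/n) = 0.086079903; SE_fpc = √((1−f)s²/n) = 0.075095295.
Ratio = √(1−f) = 0.87239056. Reduction = 100·(1 − 0.87239056) = 12.7609%.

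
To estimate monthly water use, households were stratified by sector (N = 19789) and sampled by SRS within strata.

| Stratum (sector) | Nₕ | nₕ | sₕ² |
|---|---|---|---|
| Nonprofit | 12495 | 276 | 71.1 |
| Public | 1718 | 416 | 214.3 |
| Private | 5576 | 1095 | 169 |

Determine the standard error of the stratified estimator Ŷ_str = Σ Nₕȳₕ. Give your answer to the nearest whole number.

Var(Ŷ_str) = Σₕ Nₕ²(1 − fₕ)sₕ²/nₕ.
Nonprofit: 12495²·(1 − 276/12495)·71.1/276 = 3.933077 × 10^7.
Public: 1718²·(1 − 416/1718)·214.3/416 = 1.1522932 × 10^6.
Private: 5576²·(1 − 1095/5576)·169/1095 = 3.8562954 × 10^6.
Sum = 4.4339359 × 10^7.
SE = √(4.4339359 × 10^7) = 6659.

6659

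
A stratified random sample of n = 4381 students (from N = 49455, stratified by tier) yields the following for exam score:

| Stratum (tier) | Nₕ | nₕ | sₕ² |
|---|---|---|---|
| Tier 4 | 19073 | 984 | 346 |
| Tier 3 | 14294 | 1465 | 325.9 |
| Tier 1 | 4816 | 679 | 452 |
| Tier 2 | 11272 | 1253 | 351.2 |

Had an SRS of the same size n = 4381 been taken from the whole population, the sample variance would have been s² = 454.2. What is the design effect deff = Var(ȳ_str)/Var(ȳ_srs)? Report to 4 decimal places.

Var(ȳ_str) = Σ Wₕ²(1−fₕ)sₕ²/nₕ with Wₕ = Nₕ/49455:
  Tier 4: (19073/49455)²·(1−984/19073)·346/984 = 0.049601425
  Tier 3: (14294/49455)²·(1−1465/14294)·325.9/1465 = 0.016679111
  Tier 1: (4816/49455)²·(1−679/4816)·452/679 = 0.0054227583
  Tier 2: (11272/49455)²·(1−1253/11272)·351.2/1253 = 0.012942208
  → Var(ȳ_str) = 0.084645502.
Var(ȳ_srs) = (1 − 4381/49455)·454.2/4381 = 0.094490853.
deff = 0.084645502 / 0.094490853 = 0.8958.

0.8958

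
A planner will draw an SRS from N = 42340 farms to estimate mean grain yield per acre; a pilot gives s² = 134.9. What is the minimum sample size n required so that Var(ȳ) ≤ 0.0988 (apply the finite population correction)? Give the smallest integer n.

1323

Without fpc, n₀ = s²/D = 134.9/0.0988 = 1365.3846.
With fpc, (1 − n/N)·s²/n ≤ D requires n ≥ n₀/(1 + n₀/N) = 1365.3846/(1 + 1365.3846/42340) = 1322.7291.
Rounding up, n = 1323.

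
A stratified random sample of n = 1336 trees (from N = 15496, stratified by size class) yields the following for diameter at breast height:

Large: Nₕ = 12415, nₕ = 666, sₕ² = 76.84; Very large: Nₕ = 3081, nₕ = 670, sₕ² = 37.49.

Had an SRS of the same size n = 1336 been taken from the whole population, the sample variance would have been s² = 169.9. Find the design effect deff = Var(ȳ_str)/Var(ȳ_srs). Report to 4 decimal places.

0.6180

Var(ȳ_str) = Σ Wₕ²(1−fₕ)sₕ²/nₕ with Wₕ = Nₕ/15496:
  Large: (12415/15496)²·(1−666/12415)·76.84/666 = 0.070084429
  Very large: (3081/15496)²·(1−670/3081)·37.49/670 = 0.0017309731
  → Var(ȳ_str) = 0.071815402.
Var(ȳ_srs) = (1 − 1336/15496)·169.9/1336 = 0.11620654.
deff = 0.071815402 / 0.11620654 = 0.6180.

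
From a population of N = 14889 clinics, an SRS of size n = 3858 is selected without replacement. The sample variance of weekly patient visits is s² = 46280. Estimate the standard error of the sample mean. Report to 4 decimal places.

Under SRS without replacement, Var(ȳ) = (1 − f)·s²/n with f = n/N = 3858/14889 = 0.25911747.
Var(ȳ) = (1 − 0.25911747)·46280/3858 = 0.74088253·11.995853 = 8.8875178.
SE(ȳ) = √(8.8875178) = 2.9812.

2.9812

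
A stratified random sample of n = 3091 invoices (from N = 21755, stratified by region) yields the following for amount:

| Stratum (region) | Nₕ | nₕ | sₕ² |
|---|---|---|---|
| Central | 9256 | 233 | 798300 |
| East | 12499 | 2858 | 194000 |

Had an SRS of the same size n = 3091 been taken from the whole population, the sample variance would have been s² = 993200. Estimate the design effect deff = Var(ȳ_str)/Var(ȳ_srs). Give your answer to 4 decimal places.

2.2559

Var(ȳ_str) = Σ Wₕ²(1−fₕ)sₕ²/nₕ with Wₕ = Nₕ/21755:
  Central: (9256/21755)²·(1−233/9256)·798300/233 = 604.59749
  East: (12499/21755)²·(1−2858/12499)·194000/2858 = 17.282982
  → Var(ȳ_str) = 621.88047.
Var(ȳ_srs) = (1 − 3091/21755)·993200/3091 = 275.66609.
deff = 621.88047 / 275.66609 = 2.2559.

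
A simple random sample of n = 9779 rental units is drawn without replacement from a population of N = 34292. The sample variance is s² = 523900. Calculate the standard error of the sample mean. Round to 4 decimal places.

Under SRS without replacement, Var(ȳ) = (1 − f)·s²/n with f = n/N = 9779/34292 = 0.28516855.
Var(ȳ) = (1 − 0.28516855)·523900/9779 = 0.71483145·53.573985 = 38.296369.
SE(ȳ) = √(38.296369) = 6.1884.

6.1884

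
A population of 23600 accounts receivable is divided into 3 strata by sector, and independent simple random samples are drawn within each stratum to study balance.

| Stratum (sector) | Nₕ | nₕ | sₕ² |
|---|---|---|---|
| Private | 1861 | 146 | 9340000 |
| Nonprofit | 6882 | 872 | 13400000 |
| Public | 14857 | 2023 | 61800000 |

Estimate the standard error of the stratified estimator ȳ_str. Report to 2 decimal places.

Var(ȳ_str) = Σₕ Wₕ²(1 − fₕ)sₕ²/nₕ with Wₕ = Nₕ/N, N = 23600.
Private: Wₕ = 0.07885593; term = 0.07885593²·(1 − 0.07845244)·9340000/146 = 366.58991.
Nonprofit: Wₕ = 0.29161017; term = 0.29161017²·(1 − 0.12670735)·13400000/872 = 1141.1782.
Public: Wₕ = 0.62953390; term = 0.62953390²·(1 − 0.13616477)·61800000/2023 = 10458.316.
Sum = 11966.084.
SE = √(11966.084) = 109.39.

109.39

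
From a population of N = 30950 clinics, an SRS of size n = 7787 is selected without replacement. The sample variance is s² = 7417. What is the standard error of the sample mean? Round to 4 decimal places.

0.8443

Under SRS without replacement, Var(ȳ) = (1 − f)·s²/n with f = n/N = 7787/30950 = 0.25159935.
Var(ȳ) = (1 − 0.25159935)·7417/7787 = 0.74840065·0.95248491 = 0.71284032.
SE(ȳ) = √(0.71284032) = 0.8443.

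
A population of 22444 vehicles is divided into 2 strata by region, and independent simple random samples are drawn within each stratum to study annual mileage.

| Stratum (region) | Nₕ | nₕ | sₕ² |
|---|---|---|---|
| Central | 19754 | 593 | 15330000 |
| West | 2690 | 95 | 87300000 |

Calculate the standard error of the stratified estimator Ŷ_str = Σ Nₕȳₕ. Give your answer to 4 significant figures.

Var(Ŷ_str) = Σₕ Nₕ²(1 − fₕ)sₕ²/nₕ.
Central: 19754²·(1 − 593/19754)·15330000/593 = 9.7849967 × 10^12.
West: 2690²·(1 − 95/2690)·87300000/95 = 6.4147581 × 10^12.
Sum = 1.6199755 × 10^13.
SE = √(1.6199755 × 10^13) = 4.025 × 10^6.

4.025 × 10^6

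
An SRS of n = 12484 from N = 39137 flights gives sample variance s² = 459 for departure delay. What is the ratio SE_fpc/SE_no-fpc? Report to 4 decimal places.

f = n/N = 12484/39137 = 0.31898204.
SE_no-fpc = √(s²/n) = 0.19174739; SE_fpc = √((1−f)s²/n) = 0.15823726.
Ratio = √(1−f) = 0.82523812.

0.8252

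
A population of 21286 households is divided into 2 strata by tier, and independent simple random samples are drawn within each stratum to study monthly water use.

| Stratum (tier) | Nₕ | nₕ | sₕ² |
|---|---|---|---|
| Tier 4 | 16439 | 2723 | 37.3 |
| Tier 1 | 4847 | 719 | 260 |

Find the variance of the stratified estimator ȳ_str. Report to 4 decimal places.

Var(ȳ_str) = Σₕ Wₕ²(1 − fₕ)sₕ²/nₕ with Wₕ = Nₕ/N, N = 21286.
Tier 4: Wₕ = 0.77229165; term = 0.77229165²·(1 − 0.16564268)·37.3/2723 = 0.0068167277.
Tier 1: Wₕ = 0.22770835; term = 0.22770835²·(1 − 0.14833918)·260/719 = 0.015968681.
Sum = 0.022785409.

0.0228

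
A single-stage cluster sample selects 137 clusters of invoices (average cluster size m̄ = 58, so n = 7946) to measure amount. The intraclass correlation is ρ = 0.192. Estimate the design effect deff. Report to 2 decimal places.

11.94

deff = 1 + (58 − 1)·0.192 = 1 + 10.944 = 11.944.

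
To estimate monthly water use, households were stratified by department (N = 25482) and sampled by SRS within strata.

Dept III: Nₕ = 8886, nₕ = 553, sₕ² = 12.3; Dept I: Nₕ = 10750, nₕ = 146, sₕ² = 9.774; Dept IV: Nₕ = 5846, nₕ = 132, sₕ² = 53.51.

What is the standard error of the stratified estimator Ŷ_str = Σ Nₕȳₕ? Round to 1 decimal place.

4777.0

Var(Ŷ_str) = Σₕ Nₕ²(1 − fₕ)sₕ²/nₕ.
Dept III: 8886²·(1 − 553/8886)·12.3/553 = 1.6469775 × 10^6.
Dept I: 10750²·(1 − 146/10750)·9.774/146 = 7.6312848 × 10^6.
Dept IV: 5846²·(1 − 132/5846)·53.51/132 = 1.3541291 × 10^7.
Sum = 2.2819553 × 10^7.
SE = √(2.2819553 × 10^7) = 4777.0.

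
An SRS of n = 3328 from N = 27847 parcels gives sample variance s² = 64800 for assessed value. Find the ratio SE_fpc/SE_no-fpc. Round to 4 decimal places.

0.9383

f = n/N = 3328/27847 = 0.11951018.
SE_no-fpc = √(s²/n) = 4.412613; SE_fpc = √((1−f)s²/n) = 4.1405498.
Ratio = √(1−f) = 0.93834419.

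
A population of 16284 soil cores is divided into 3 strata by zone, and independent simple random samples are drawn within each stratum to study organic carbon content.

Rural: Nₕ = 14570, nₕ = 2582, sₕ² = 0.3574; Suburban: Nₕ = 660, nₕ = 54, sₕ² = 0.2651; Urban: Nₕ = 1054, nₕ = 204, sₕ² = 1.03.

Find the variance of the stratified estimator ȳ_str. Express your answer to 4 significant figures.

Var(ȳ_str) = Σₕ Wₕ²(1 − fₕ)sₕ²/nₕ with Wₕ = Nₕ/N, N = 16284.
Rural: Wₕ = 0.89474331; term = 0.89474331²·(1 − 0.17721345)·0.3574/2582 = 9.1176393 × 10^-5.
Suburban: Wₕ = 0.04053058; term = 0.04053058²·(1 − 0.08181818)·0.2651/54 = 7.404749 × 10^-6.
Urban: Wₕ = 0.06472611; term = 0.06472611²·(1 − 0.19354839)·1.03/204 = 1.705864 × 10^-5.
Sum = 1.1563978 × 10^-4.

1.156 × 10^-4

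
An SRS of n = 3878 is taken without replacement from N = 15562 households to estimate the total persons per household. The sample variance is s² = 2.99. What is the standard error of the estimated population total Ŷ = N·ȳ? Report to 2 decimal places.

Var(Ŷ) = N²·Var(ȳ) = N²·(1 − n/N)·s²/n.
f = 3878/15562 = 0.24919676; Var(ȳ) = 0.75080324·2.99/3878 = 5.788813 × 10^-4.
Var(Ŷ) = 15562² · (5.788813 × 10^-4) = 140191.07.
SE(Ŷ) = √(140191.07) = 374.42.

374.42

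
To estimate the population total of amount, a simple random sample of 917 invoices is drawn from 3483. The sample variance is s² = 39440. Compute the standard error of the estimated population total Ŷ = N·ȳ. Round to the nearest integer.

Var(Ŷ) = N²·Var(ȳ) = N²·(1 − n/N)·s²/n.
f = 917/3483 = 0.26327878; Var(ȳ) = 0.73672122·39440/917 = 31.686243.
Var(Ŷ) = 3483² · 31.686243 = 3.8439497 × 10^8.
SE(Ŷ) = √(3.8439497 × 10^8) = 19606.

19606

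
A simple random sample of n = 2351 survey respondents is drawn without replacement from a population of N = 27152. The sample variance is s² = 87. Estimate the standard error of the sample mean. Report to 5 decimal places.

0.18385

Under SRS without replacement, Var(ȳ) = (1 − f)·s²/n with f = n/N = 2351/27152 = 0.08658662.
Var(ȳ) = (1 − 0.08658662)·87/2351 = 0.91341338·0.03700553 = 0.033801346.
SE(ȳ) = √(0.033801346) = 0.18385.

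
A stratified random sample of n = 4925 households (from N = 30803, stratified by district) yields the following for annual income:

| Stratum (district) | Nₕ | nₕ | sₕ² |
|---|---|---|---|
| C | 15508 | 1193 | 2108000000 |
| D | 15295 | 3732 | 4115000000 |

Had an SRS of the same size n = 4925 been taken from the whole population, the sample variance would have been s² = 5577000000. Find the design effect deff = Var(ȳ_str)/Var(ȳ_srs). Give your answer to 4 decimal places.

Var(ȳ_str) = Σ Wₕ²(1−fₕ)sₕ²/nₕ with Wₕ = Nₕ/30803:
  C: (15508/30803)²·(1−1193/15508)·2108000000/1193 = 413419.8
  D: (15295/30803)²·(1−3732/15295)·4115000000/3732 = 205523.83
  → Var(ȳ_str) = 618943.63.
Var(ȳ_srs) = (1 − 4925/30803)·5577000000/4925 = 951331.99.
deff = 618943.63 / 951331.99 = 0.6506.

0.6506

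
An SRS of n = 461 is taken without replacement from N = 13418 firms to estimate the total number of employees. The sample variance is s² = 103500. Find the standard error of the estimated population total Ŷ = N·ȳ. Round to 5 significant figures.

Var(Ŷ) = N²·Var(ȳ) = N²·(1 − n/N)·s²/n.
f = 461/13418 = 0.03435683; Var(ȳ) = 0.96564317·103500/461 = 216.79841.
Var(Ŷ) = 13418² · 216.79841 = 3.9032976 × 10^10.
SE(Ŷ) = √(3.9032976 × 10^10) = 197570.

197570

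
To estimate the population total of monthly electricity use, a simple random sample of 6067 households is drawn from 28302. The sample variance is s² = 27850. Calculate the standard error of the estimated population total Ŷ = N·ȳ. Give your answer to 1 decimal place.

Var(Ŷ) = N²·Var(ȳ) = N²·(1 − n/N)·s²/n.
f = 6067/28302 = 0.21436648; Var(ȳ) = 0.78563352·27850/6067 = 3.6063777.
Var(Ŷ) = 28302² · 3.6063777 = 2.8887201 × 10^9.
SE(Ŷ) = √(2.8887201 × 10^9) = 53746.8.

53746.8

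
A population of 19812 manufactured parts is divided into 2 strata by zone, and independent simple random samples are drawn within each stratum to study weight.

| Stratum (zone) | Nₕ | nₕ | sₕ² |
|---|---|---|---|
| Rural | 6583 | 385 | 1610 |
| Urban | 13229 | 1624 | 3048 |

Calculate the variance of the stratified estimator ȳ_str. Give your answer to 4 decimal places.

1.1688

Var(ȳ_str) = Σₕ Wₕ²(1 − fₕ)sₕ²/nₕ with Wₕ = Nₕ/N, N = 19812.
Rural: Wₕ = 0.33227337; term = 0.33227337²·(1 − 0.05848397)·1610/385 = 0.43469429.
Urban: Wₕ = 0.66772663; term = 0.66772663²·(1 − 0.12276060)·3048/1624 = 0.73408181.
Sum = 1.1687761.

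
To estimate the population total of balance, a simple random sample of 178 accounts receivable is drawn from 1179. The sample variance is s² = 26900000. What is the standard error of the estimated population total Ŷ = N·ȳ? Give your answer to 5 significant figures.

422320

Var(Ŷ) = N²·Var(ȳ) = N²·(1 − n/N)·s²/n.
f = 178/1179 = 0.15097540; Var(ȳ) = 0.84902460·26900000/178 = 128307.65.
Var(Ŷ) = 1179² · 128307.65 = 1.7835289 × 10^11.
SE(Ŷ) = √(1.7835289 × 10^11) = 422320.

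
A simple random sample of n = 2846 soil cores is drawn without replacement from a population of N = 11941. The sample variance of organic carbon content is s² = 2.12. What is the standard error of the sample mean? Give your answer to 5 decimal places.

0.02382

Under SRS without replacement, Var(ȳ) = (1 − f)·s²/n with f = n/N = 2846/11941 = 0.23833850.
Var(ȳ) = (1 − 0.23833850)·2.12/2846 = 0.76166150·7.4490513 × 10^-4 = 5.6736556 × 10^-4.
SE(ȳ) = √(5.6736556 × 10^-4) = 0.02382.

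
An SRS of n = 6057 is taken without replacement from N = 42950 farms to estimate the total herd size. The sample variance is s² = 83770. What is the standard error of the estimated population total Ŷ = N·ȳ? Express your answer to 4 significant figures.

148000

Var(Ŷ) = N²·Var(ȳ) = N²·(1 − n/N)·s²/n.
f = 6057/42950 = 0.14102445; Var(ȳ) = 0.85897555·83770/6057 = 11.879872.
Var(Ŷ) = 42950² · 11.879872 = 2.191483 × 10^10.
SE(Ŷ) = √(2.191483 × 10^10) = 148000.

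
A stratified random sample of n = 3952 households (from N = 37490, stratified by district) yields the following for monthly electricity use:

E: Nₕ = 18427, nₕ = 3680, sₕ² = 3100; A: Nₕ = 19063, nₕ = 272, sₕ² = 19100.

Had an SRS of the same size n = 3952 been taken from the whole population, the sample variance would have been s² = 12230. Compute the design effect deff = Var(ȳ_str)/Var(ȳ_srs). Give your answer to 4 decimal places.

Var(ȳ_str) = Σ Wₕ²(1−fₕ)sₕ²/nₕ with Wₕ = Nₕ/37490:
  E: (18427/37490)²·(1−3680/18427)·3100/3680 = 0.16287008
  A: (19063/37490)²·(1−272/19063)·19100/272 = 17.896773
  → Var(ȳ_str) = 18.059643.
Var(ȳ_srs) = (1 − 3952/37490)·12230/3952 = 2.7684153.
deff = 18.059643 / 2.7684153 = 6.5235.

6.5235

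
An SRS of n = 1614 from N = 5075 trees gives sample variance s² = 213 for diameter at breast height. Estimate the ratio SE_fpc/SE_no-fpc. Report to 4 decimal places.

f = n/N = 1614/5075 = 0.31802956.
SE_no-fpc = √(s²/n) = 0.36327711; SE_fpc = √((1−f)s²/n) = 0.29999969.
Ratio = √(1−f) = 0.82581502.

0.8258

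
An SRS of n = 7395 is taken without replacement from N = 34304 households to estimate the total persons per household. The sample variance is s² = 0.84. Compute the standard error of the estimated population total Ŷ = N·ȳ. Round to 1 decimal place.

323.8

Var(Ŷ) = N²·Var(ȳ) = N²·(1 − n/N)·s²/n.
f = 7395/34304 = 0.21557253; Var(ȳ) = 0.78442747·0.84/7395 = 8.9103323 × 10^-5.
Var(Ŷ) = 34304² · (8.9103323 × 10^-5) = 104853.62.
SE(Ŷ) = √(104853.62) = 323.8.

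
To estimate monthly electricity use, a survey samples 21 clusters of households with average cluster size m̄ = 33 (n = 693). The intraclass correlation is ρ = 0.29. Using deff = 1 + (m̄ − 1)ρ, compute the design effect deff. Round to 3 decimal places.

deff = 1 + (33 − 1)·0.29 = 1 + 9.28 = 10.28.

10.280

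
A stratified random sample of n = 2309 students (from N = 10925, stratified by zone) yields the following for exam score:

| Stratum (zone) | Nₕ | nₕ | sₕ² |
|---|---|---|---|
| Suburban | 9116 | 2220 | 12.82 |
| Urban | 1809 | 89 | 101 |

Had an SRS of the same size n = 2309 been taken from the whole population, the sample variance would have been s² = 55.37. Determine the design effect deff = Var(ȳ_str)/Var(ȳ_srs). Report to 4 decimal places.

1.7251

Var(ȳ_str) = Σ Wₕ²(1−fₕ)sₕ²/nₕ with Wₕ = Nₕ/10925:
  Suburban: (9116/10925)²·(1−2220/9116)·12.82/2220 = 0.0030415414
  Urban: (1809/10925)²·(1−89/1809)·101/89 = 0.029583904
  → Var(ȳ_str) = 0.032625445.
Var(ȳ_srs) = (1 − 2309/10925)·55.37/2309 = 0.018911886.
deff = 0.032625445 / 0.018911886 = 1.7251.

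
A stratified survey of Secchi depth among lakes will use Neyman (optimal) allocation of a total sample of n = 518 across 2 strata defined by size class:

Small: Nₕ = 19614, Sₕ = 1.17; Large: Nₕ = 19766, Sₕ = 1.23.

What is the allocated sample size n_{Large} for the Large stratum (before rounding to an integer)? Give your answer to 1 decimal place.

Neyman allocation: nₕ = n·NₕSₕ / Σⱼ NⱼSⱼ.
Σ NⱼSⱼ = 19614·1.17 + 19766·1.23 = 47260.56.
n_{Large} = 518·19766·1.23 / 47260.56 = 266.5.

266.5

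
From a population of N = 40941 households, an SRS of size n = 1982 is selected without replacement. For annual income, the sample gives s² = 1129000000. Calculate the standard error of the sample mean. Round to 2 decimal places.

736.24

Under SRS without replacement, Var(ȳ) = (1 − f)·s²/n with f = n/N = 1982/40941 = 0.04841113.
Var(ȳ) = (1 − 0.04841113)·1129000000/1982 = 0.95158887·569626.64 = 542050.37.
SE(ȳ) = √(542050.37) = 736.24.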